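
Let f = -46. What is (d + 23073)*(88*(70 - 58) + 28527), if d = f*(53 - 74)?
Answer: 711145737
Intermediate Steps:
d = 966 (d = -46*(53 - 74) = -46*(-21) = 966)
(d + 23073)*(88*(70 - 58) + 28527) = (966 + 23073)*(88*(70 - 58) + 28527) = 24039*(88*12 + 28527) = 24039*(1056 + 28527) = 24039*29583 = 711145737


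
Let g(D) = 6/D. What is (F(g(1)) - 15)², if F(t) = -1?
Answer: 256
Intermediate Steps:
(F(g(1)) - 15)² = (-1 - 15)² = (-16)² = 256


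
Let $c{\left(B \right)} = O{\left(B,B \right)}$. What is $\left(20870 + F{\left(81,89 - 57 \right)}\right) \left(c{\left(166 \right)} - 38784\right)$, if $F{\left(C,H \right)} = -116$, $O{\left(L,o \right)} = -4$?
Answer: $-805006152$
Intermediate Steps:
$c{\left(B \right)} = -4$
$\left(20870 + F{\left(81,89 - 57 \right)}\right) \left(c{\left(166 \right)} - 38784\right) = \left(20870 - 116\right) \left(-4 - 38784\right) = 20754 \left(-38788\right) = -805006152$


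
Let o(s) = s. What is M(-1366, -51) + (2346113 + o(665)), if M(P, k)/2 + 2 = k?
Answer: 2346672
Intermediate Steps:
M(P, k) = -4 + 2*k
M(-1366, -51) + (2346113 + o(665)) = (-4 + 2*(-51)) + (2346113 + 665) = (-4 - 102) + 2346778 = -106 + 2346778 = 2346672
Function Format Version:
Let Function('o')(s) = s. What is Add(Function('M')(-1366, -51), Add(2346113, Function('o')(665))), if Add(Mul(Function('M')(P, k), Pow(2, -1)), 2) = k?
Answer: 2346672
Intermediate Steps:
Function('M')(P, k) = Add(-4, Mul(2, k))
Add(Function('M')(-1366, -51), Add(2346113, Function('o')(665))) = Add(Add(-4, Mul(2, -51)), Add(2346113, 665)) = Add(Add(-4, -102), 2346778) = Add(-106, 2346778) = 2346672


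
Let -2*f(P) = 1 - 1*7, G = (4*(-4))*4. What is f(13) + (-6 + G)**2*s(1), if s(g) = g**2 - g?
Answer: 3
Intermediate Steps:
G = -64 (G = -16*4 = -64)
f(P) = 3 (f(P) = -(1 - 1*7)/2 = -(1 - 7)/2 = -1/2*(-6) = 3)
f(13) + (-6 + G)**2*s(1) = 3 + (-6 - 64)**2*(1*(-1 + 1)) = 3 + (-70)**2*(1*0) = 3 + 4900*0 = 3 + 0 = 3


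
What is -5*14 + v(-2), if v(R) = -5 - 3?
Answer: -78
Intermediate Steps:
v(R) = -8
-5*14 + v(-2) = -5*14 - 8 = -70 - 8 = -78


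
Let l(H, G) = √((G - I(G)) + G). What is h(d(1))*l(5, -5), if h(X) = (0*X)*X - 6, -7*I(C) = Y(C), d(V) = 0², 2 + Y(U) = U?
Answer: -6*I*√11 ≈ -19.9*I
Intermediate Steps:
Y(U) = -2 + U
d(V) = 0
I(C) = 2/7 - C/7 (I(C) = -(-2 + C)/7 = 2/7 - C/7)
l(H, G) = √(-2/7 + 15*G/7) (l(H, G) = √((G - (2/7 - G/7)) + G) = √((G + (-2/7 + G/7)) + G) = √((-2/7 + 8*G/7) + G) = √(-2/7 + 15*G/7))
h(X) = -6 (h(X) = 0*X - 6 = 0 - 6 = -6)
h(d(1))*l(5, -5) = -6*√(-14 + 105*(-5))/7 = -6*√(-14 - 525)/7 = -6*√(-539)/7 = -6*7*I*√11/7 = -6*I*√11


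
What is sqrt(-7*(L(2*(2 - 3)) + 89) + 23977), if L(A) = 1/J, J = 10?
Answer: sqrt(2335330)/10 ≈ 152.82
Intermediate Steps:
L(A) = 1/10
sqrt(-7*(L(2*(2 - 3)) + 89) + 23977) = sqrt(-7*(1/10 + 89) + 23977) = sqrt(-7*891/10 + 23977) = sqrt(-6237/10 + 23977) = sqrt(233533/10) = sqrt(2335330)/10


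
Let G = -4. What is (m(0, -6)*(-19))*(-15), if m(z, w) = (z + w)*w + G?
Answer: 9120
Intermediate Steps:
m(z, w) = -4 + w*(w + z) (m(z, w) = (z + w)*w - 4 = (w + z)*w - 4 = w*(w + z) - 4 = -4 + w*(w + z))
(m(0, -6)*(-19))*(-15) = ((-4 + (-6)**2 - 6*0)*(-19))*(-15) = ((-4 + 36 + 0)*(-19))*(-15) = (32*(-19))*(-15) = -608*(-15) = 9120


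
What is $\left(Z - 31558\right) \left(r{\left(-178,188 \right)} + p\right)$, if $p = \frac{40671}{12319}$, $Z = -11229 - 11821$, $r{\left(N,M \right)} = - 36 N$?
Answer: $- \frac{4312984782384}{12319} \approx -3.5011 \cdot 10^{8}$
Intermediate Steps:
$Z = -23050$ ($Z = -11229 - 11821 = -23050$)
$p = \frac{40671}{12319}$ ($p = 40671 \cdot \frac{1}{12319} = \frac{40671}{12319} \approx 3.3015$)
$\left(Z - 31558\right) \left(r{\left(-178,188 \right)} + p\right) = \left(-23050 - 31558\right) \left(\left(-36\right) \left(-178\right) + \frac{40671}{12319}\right) = - 54608 \left(6408 + \frac{40671}{12319}\right) = \left(-54608\right) \frac{78980823}{12319} = - \frac{4312984782384}{12319}$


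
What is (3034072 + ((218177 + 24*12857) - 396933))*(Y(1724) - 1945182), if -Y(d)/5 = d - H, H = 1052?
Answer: -6164960857128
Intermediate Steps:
Y(d) = 5260 - 5*d (Y(d) = -5*(d - 1*1052) = -5*(d - 1052) = -5*(-1052 + d) = 5260 - 5*d)
(3034072 + ((218177 + 24*12857) - 396933))*(Y(1724) - 1945182) = (3034072 + ((218177 + 24*12857) - 396933))*((5260 - 5*1724) - 1945182) = (3034072 + ((218177 + 308568) - 396933))*((5260 - 8620) - 1945182) = (3034072 + (526745 - 396933))*(-3360 - 1945182) = (3034072 + 129812)*(-1948542) = 3163884*(-1948542) = -6164960857128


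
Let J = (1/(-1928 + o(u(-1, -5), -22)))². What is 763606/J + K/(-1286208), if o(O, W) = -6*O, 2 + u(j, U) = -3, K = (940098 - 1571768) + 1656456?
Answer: 252723087796205329/91872 ≈ 2.7508e+12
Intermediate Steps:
K = 1024786 (K = -631670 + 1656456 = 1024786)
u(j, U) = -5 (u(j, U) = -2 - 3 = -5)
J = 1/3602404 (J = (1/(-1928 - 6*(-5)))² = (1/(-1928 + 30))² = (1/(-1898))² = (-1/1898)² = 1/3602404 ≈ 2.7759e-7)
763606/J + K/(-1286208) = 763606/(1/3602404) + 1024786/(-1286208) = 763606*3602404 + 1024786*(-1/1286208) = 2750817308824 - 73199/91872 = 252723087796205329/91872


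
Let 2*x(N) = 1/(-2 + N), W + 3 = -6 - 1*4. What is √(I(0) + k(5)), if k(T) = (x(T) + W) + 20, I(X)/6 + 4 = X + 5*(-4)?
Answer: I*√4926/6 ≈ 11.698*I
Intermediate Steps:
W = -13 (W = -3 + (-6 - 1*4) = -3 + (-6 - 4) = -3 - 10 = -13)
x(N) = 1/(2*(-2 + N))
I(X) = -144 + 6*X (I(X) = -24 + 6*(X + 5*(-4)) = -24 + 6*(X - 20) = -24 + 6*(-20 + X) = -24 + (-120 + 6*X) = -144 + 6*X)
k(T) = 7 + 1/(2*(-2 + T)) (k(T) = (1/(2*(-2 + T)) - 13) + 20 = (-13 + 1/(2*(-2 + T))) + 20 = 7 + 1/(2*(-2 + T)))
√(I(0) + k(5)) = √((-144 + 6*0) + (-27 + 14*5)/(2*(-2 + 5))) = √((-144 + 0) + (½)*(-27 + 70)/3) = √(-144 + (½)*(⅓)*43) = √(-144 + 43/6) = √(-821/6) = I*√4926/6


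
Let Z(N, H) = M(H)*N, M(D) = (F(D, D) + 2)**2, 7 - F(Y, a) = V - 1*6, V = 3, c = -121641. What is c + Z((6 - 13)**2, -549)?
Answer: -114585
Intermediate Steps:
F(Y, a) = 10 (F(Y, a) = 7 - (3 - 1*6) = 7 - (3 - 6) = 7 - 1*(-3) = 7 + 3 = 10)
M(D) = 144 (M(D) = (10 + 2)**2 = 12**2 = 144)
Z(N, H) = 144*N
c + Z((6 - 13)**2, -549) = -121641 + 144*(6 - 13)**2 = -121641 + 144*(-7)**2 = -121641 + 144*49 = -121641 + 7056 = -114585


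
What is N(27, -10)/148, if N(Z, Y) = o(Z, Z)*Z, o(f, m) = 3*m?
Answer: 2187/148 ≈ 14.777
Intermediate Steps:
N(Z, Y) = 3*Z**2 (N(Z, Y) = (3*Z)*Z = 3*Z**2)
N(27, -10)/148 = (3*27**2)/148 = (3*729)*(1/148) = 2187*(1/148) = 2187/148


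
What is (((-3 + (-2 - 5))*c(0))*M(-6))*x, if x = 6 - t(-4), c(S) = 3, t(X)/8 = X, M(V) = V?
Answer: 6840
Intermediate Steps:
t(X) = 8*X
x = 38 (x = 6 - 8*(-4) = 6 - 1*(-32) = 6 + 32 = 38)
(((-3 + (-2 - 5))*c(0))*M(-6))*x = (((-3 + (-2 - 5))*3)*(-6))*38 = (((-3 - 7)*3)*(-6))*38 = (-10*3*(-6))*38 = -30*(-6)*38 = 180*38 = 6840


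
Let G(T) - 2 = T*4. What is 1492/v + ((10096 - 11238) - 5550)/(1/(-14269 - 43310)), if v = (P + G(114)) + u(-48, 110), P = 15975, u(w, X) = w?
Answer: 6313446376672/16385 ≈ 3.8532e+8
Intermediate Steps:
G(T) = 2 + 4*T (G(T) = 2 + T*4 = 2 + 4*T)
v = 16385 (v = (15975 + (2 + 4*114)) - 48 = (15975 + (2 + 456)) - 48 = (15975 + 458) - 48 = 16433 - 48 = 16385)
1492/v + ((10096 - 11238) - 5550)/(1/(-14269 - 43310)) = 1492/16385 + ((10096 - 11238) - 5550)/(1/(-14269 - 43310)) = 1492*(1/16385) + (-1142 - 5550)/(1/(-57579)) = 1492/16385 - 6692/(-1/57579) = 1492/16385 - 6692*(-57579) = 1492/16385 + 385318668 = 6313446376672/16385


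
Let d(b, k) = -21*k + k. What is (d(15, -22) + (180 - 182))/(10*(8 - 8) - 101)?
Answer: -438/101 ≈ -4.3366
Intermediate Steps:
d(b, k) = -20*k
(d(15, -22) + (180 - 182))/(10*(8 - 8) - 101) = (-20*(-22) + (180 - 182))/(10*(8 - 8) - 101) = (440 - 2)/(10*0 - 101) = 438/(0 - 101) = 438/(-101) = 438*(-1/101) = -438/101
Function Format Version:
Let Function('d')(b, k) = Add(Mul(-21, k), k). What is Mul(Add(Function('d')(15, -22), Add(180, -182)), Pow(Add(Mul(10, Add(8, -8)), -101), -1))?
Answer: Rational(-438, 101) ≈ -4.3366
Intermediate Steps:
Function('d')(b, k) = Mul(-20, k)
Mul(Add(Function('d')(15, -22), Add(180, -182)), Pow(Add(Mul(10, Add(8, -8)), -101), -1)) = Mul(Add(Mul(-20, -22), Add(180, -182)), Pow(Add(Mul(10, Add(8, -8)), -101), -1)) = Mul(Add(440, -2), Pow(Add(Mul(10, 0), -101), -1)) = Mul(438, Pow(Add(0, -101), -1)) = Mul(438, Pow(-101, -1)) = Mul(438, Rational(-1, 101)) = Rational(-438, 101)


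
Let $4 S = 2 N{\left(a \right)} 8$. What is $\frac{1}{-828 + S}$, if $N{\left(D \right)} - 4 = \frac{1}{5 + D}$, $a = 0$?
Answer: $- \frac{5}{4056} \approx -0.0012327$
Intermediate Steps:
$N{\left(D \right)} = 4 + \frac{1}{5 + D}$
$S = \frac{84}{5}$ ($S = \frac{2 \frac{21 + 4 \cdot 0}{5 + 0} \cdot 8}{4} = \frac{2 \frac{21 + 0}{5} \cdot 8}{4} = \frac{2 \cdot \frac{1}{5} \cdot 21 \cdot 8}{4} = \frac{2 \cdot \frac{21}{5} \cdot 8}{4} = \frac{\frac{42}{5} \cdot 8}{4} = \frac{1}{4} \cdot \frac{336}{5} = \frac{84}{5} \approx 16.8$)
$\frac{1}{-828 + S} = \frac{1}{-828 + \frac{84}{5}} = \frac{1}{- \frac{4056}{5}} = - \frac{5}{4056}$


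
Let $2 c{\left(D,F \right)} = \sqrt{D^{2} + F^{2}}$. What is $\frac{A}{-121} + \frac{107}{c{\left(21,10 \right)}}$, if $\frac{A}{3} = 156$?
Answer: $- \frac{468}{121} + \frac{214 \sqrt{541}}{541} \approx 5.3328$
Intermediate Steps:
$A = 468$ ($A = 3 \cdot 156 = 468$)
$c{\left(D,F \right)} = \frac{\sqrt{D^{2} + F^{2}}}{2}$
$\frac{A}{-121} + \frac{107}{c{\left(21,10 \right)}} = \frac{468}{-121} + \frac{107}{\frac{1}{2} \sqrt{21^{2} + 10^{2}}} = 468 \left(- \frac{1}{121}\right) + \frac{107}{\frac{1}{2} \sqrt{441 + 100}} = - \frac{468}{121} + \frac{107}{\frac{1}{2} \sqrt{541}} = - \frac{468}{121} + 107 \frac{2 \sqrt{541}}{541} = - \frac{468}{121} + \frac{214 \sqrt{541}}{541}$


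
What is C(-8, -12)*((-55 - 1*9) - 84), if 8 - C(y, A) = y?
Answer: -2368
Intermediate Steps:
C(y, A) = 8 - y
C(-8, -12)*((-55 - 1*9) - 84) = (8 - 1*(-8))*((-55 - 1*9) - 84) = (8 + 8)*((-55 - 9) - 84) = 16*(-64 - 84) = 16*(-148) = -2368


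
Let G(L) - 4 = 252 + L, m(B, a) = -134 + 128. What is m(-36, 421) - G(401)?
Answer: -663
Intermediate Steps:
m(B, a) = -6
G(L) = 256 + L (G(L) = 4 + (252 + L) = 256 + L)
m(-36, 421) - G(401) = -6 - (256 + 401) = -6 - 1*657 = -6 - 657 = -663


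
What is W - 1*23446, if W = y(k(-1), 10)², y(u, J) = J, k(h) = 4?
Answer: -23346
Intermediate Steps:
W = 100 (W = 10² = 100)
W - 1*23446 = 100 - 1*23446 = 100 - 23446 = -23346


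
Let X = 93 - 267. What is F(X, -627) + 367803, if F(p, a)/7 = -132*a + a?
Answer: 942762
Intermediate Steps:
X = -174
F(p, a) = -917*a (F(p, a) = 7*(-132*a + a) = 7*(-131*a) = -917*a)
F(X, -627) + 367803 = -917*(-627) + 367803 = 574959 + 367803 = 942762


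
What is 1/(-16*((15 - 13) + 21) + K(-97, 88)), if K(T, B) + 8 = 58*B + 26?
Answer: 1/4754 ≈ 0.00021035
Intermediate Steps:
K(T, B) = 18 + 58*B (K(T, B) = -8 + (58*B + 26) = -8 + (26 + 58*B) = 18 + 58*B)
1/(-16*((15 - 13) + 21) + K(-97, 88)) = 1/(-16*((15 - 13) + 21) + (18 + 58*88)) = 1/(-16*(2 + 21) + (18 + 5104)) = 1/(-16*23 + 5122) = 1/(-368 + 5122) = 1/4754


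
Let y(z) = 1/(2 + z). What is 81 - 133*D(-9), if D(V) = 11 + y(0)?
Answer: -2897/2 ≈ -1448.5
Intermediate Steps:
D(V) = 23/2 (D(V) = 11 + 1/(2 + 0) = 11 + 1/2 = 23/2)
81 - 133*D(-9) = 81 - 133*23/2 = 81 - 3059/2 = -2897/2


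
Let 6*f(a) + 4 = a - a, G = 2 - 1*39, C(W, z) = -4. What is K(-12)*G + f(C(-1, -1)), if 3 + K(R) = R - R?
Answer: 331/3 ≈ 110.33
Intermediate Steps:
K(R) = -3 (K(R) = -3 + (R - R) = -3 + 0 = -3)
G = -37 (G = 2 - 39 = -37)
f(a) = -⅔ (f(a) = -⅔ + (a - a)/6 = -⅔ + (⅙)*0 = -⅔ + 0 = -⅔)
K(-12)*G + f(C(-1, -1)) = -3*(-37) - ⅔ = 111 - ⅔ = 331/3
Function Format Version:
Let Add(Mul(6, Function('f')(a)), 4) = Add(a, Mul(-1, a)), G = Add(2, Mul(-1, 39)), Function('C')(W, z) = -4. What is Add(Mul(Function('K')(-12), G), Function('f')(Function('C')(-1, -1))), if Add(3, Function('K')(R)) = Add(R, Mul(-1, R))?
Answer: Rational(331, 3) ≈ 110.33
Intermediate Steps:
Function('K')(R) = -3 (Function('K')(R) = Add(-3, Add(R, Mul(-1, R))) = Add(-3, 0) = -3)
G = -37 (G = Add(2, -39) = -37)
Function('f')(a) = Rational(-2, 3) (Function('f')(a) = Add(Rational(-2, 3), Mul(Rational(1, 6), Add(a, Mul(-1, a)))) = Add(Rational(-2, 3), Mul(Rational(1, 6), 0)) = Add(Rational(-2, 3), 0) = Rational(-2, 3))
Add(Mul(Function('K')(-12), G), Function('f')(Function('C')(-1, -1))) = Add(Mul(-3, -37), Rational(-2, 3)) = Add(111, Rational(-2, 3)) = Rational(331, 3)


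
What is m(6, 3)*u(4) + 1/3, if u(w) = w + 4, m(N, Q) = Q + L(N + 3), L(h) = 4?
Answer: 169/3 ≈ 56.333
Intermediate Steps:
m(N, Q) = 4 + Q (m(N, Q) = Q + 4 = 4 + Q)
u(w) = 4 + w
m(6, 3)*u(4) + 1/3 = (4 + 3)*(4 + 4) + 1/3 = 7*8 + ⅓ = 56 + ⅓ = 169/3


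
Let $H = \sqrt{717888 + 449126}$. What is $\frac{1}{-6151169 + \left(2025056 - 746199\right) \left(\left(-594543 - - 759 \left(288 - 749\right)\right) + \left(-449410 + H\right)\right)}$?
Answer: $- \frac{1782543538333}{3177459557430245521265603} - \frac{1278857 \sqrt{1167014}}{3177459557430245521265603} \approx -5.6143 \cdot 10^{-13}$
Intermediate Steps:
$H = \sqrt{1167014} \approx 1080.3$
$\frac{1}{-6151169 + \left(2025056 - 746199\right) \left(\left(-594543 - - 759 \left(288 - 749\right)\right) + \left(-449410 + H\right)\right)} = \frac{1}{-6151169 + \left(2025056 - 746199\right) \left(\left(-594543 - - 759 \left(288 - 749\right)\right) - \left(449410 - \sqrt{1167014}\right)\right)} = \frac{1}{-6151169 + 1278857 \left(\left(-594543 - \left(-759\right) \left(-461\right)\right) - \left(449410 - \sqrt{1167014}\right)\right)} = \frac{1}{-6151169 + 1278857 \left(\left(-594543 - 349899\right) - \left(449410 - \sqrt{1167014}\right)\right)} = \frac{1}{-6151169 + 1278857 \left(-944442 - \left(449410 - \sqrt{1167014}\right)\right)} = \frac{1}{-6151169 + 1278857 \left(-1393852 + \sqrt{1167014}\right)} = \frac{1}{-6151169 - \left(1782537387164 - 1278857 \sqrt{1167014}\right)} = \frac{1}{-1782543538333 + 1278857 \sqrt{1167014}}$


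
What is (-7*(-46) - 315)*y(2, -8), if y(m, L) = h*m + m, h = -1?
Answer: 0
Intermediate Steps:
y(m, L) = 0 (y(m, L) = -m + m = 0)
(-7*(-46) - 315)*y(2, -8) = (-7*(-46) - 315)*0 = (322 - 315)*0 = 7*0 = 0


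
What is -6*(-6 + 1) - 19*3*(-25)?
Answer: 1455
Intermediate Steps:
-6*(-6 + 1) - 19*3*(-25) = -6*(-5) - 57*(-25) = 30 + 1425 = 1455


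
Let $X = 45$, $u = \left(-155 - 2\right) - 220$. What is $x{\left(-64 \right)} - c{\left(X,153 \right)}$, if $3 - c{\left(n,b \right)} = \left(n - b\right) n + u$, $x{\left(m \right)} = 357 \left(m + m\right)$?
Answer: $-50936$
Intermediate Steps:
$u = -377$ ($u = -157 - 220 = -377$)
$x{\left(m \right)} = 714 m$ ($x{\left(m \right)} = 357 \cdot 2 m = 714 m$)
$c{\left(n,b \right)} = 380 - n \left(n - b\right)$ ($c{\left(n,b \right)} = 3 - \left(\left(n - b\right) n - 377\right) = 3 - \left(n \left(n - b\right) - 377\right) = 3 - \left(-377 + n \left(n - b\right)\right) = 380 - n \left(n - b\right)$)
$x{\left(-64 \right)} - c{\left(X,153 \right)} = 714 \left(-64\right) - \left(380 - 45^{2} + 153 \cdot 45\right) = -45696 - \left(380 - 2025 + 6885\right) = -45696 - 5240 = -50936$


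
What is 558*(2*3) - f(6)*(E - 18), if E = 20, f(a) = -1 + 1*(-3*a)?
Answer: 3386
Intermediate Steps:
f(a) = -1 - 3*a
558*(2*3) - f(6)*(E - 18) = 558*(2*3) - (-1 - 3*6)*(20 - 18) = 558*6 - (-1 - 18)*2 = 3348 - (-19)*2 = 3348 - 1*(-38) = 3348 + 38 = 3386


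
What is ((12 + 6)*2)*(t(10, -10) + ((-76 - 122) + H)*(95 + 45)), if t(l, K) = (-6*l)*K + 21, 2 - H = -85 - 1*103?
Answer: -17964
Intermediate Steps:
H = 190 (H = 2 - (-85 - 1*103) = 2 - (-85 - 103) = 2 - 1*(-188) = 2 + 188 = 190)
t(l, K) = 21 - 6*K*l (t(l, K) = -6*K*l + 21 = 21 - 6*K*l)
((12 + 6)*2)*(t(10, -10) + ((-76 - 122) + H)*(95 + 45)) = ((12 + 6)*2)*((21 - 6*(-10)*10) + ((-76 - 122) + 190)*(95 + 45)) = (18*2)*((21 + 600) + (-198 + 190)*140) = 36*(621 - 8*140) = 36*(621 - 1120) = 36*(-499) = -17964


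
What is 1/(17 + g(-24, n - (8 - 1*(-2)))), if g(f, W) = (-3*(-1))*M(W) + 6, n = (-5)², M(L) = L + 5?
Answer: 1/83 ≈ 0.012048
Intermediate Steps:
M(L) = 5 + L
n = 25
g(f, W) = 21 + 3*W (g(f, W) = (-3*(-1))*(5 + W) + 6 = 3*(5 + W) + 6 = (15 + 3*W) + 6 = 21 + 3*W)
1/(17 + g(-24, n - (8 - 1*(-2)))) = 1/(17 + (21 + 3*(25 - (8 - 1*(-2))))) = 1/(17 + (21 + 3*(25 - (8 + 2)))) = 1/(17 + (21 + 3*(25 - 1*10))) = 1/(17 + (21 + 3*(25 - 10))) = 1/(17 + (21 + 3*15)) = 1/(17 + (21 + 45)) = 1/(17 + 66) = 1/83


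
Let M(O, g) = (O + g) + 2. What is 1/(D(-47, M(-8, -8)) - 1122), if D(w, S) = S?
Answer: -1/1136 ≈ -0.00088028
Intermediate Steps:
M(O, g) = 2 + O + g
1/(D(-47, M(-8, -8)) - 1122) = 1/((2 - 8 - 8) - 1122) = 1/(-14 - 1122) = 1/(-1136) = -1/1136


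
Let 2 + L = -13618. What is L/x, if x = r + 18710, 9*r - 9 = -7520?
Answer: -122580/160879 ≈ -0.76194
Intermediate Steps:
L = -13620 (L = -2 - 13618 = -13620)
r = -7511/9 (r = 1 + (⅑)*(-7520) = 1 - 7520/9 = -7511/9 ≈ -834.56)
x = 160879/9 (x = -7511/9 + 18710 = 160879/9 ≈ 17875.)
L/x = -13620/160879/9 = -13620*9/160879 = -122580/160879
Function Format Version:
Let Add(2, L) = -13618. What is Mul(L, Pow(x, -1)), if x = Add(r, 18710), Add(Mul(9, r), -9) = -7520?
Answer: Rational(-122580, 160879) ≈ -0.76194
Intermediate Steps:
L = -13620 (L = Add(-2, -13618) = -13620)
r = Rational(-7511, 9) (r = Add(1, Mul(Rational(1, 9), -7520)) = Add(1, Rational(-7520, 9)) = Rational(-7511, 9) ≈ -834.56)
x = Rational(160879, 9) (x = Add(Rational(-7511, 9), 18710) = Rational(160879, 9) ≈ 17875.)
Mul(L, Pow(x, -1)) = Mul(-13620, Pow(Rational(160879, 9), -1)) = Mul(-13620, Rational(9, 160879)) = Rational(-122580, 160879)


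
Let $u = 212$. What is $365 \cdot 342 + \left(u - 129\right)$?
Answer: $124913$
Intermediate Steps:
$365 \cdot 342 + \left(u - 129\right) = 365 \cdot 342 + \left(212 - 129\right) = 124830 + \left(212 - 129\right) = 124830 + 83 = 124913$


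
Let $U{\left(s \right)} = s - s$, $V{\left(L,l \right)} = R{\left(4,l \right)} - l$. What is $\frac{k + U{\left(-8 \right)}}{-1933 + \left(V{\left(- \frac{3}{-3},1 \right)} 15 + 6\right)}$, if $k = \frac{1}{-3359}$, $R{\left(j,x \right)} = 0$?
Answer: $\frac{1}{6523178} \approx 1.533 \cdot 10^{-7}$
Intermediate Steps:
$V{\left(L,l \right)} = - l$ ($V{\left(L,l \right)} = 0 - l = - l$)
$U{\left(s \right)} = 0$
$k = - \frac{1}{3359} \approx -0.00029771$
$\frac{k + U{\left(-8 \right)}}{-1933 + \left(V{\left(- \frac{3}{-3},1 \right)} 15 + 6\right)} = \frac{- \frac{1}{3359} + 0}{-1933 + \left(\left(-1\right) 1 \cdot 15 + 6\right)} = - \frac{1}{3359 \left(-1933 + \left(\left(-1\right) 15 + 6\right)\right)} = - \frac{1}{3359 \left(-1933 + \left(-15 + 6\right)\right)} = - \frac{1}{3359 \left(-1933 - 9\right)} = - \frac{1}{3359 \left(-1942\right)} = \left(- \frac{1}{3359}\right) \left(- \frac{1}{1942}\right) = \frac{1}{6523178}$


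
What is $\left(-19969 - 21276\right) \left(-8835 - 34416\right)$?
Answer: $1783887495$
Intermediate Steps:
$\left(-19969 - 21276\right) \left(-8835 - 34416\right) = \left(-19969 - 21276\right) \left(-43251\right) = \left(-41245\right) \left(-43251\right) = 1783887495$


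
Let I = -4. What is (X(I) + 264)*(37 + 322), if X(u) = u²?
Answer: 100520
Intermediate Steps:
(X(I) + 264)*(37 + 322) = ((-4)² + 264)*(37 + 322) = (16 + 264)*359 = 280*359 = 100520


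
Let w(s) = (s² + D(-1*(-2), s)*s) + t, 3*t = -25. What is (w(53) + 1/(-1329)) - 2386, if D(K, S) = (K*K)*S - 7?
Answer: 4996892/443 ≈ 11280.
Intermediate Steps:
t = -25/3 (t = (⅓)*(-25) = -25/3 ≈ -8.3333)
D(K, S) = -7 + S*K² (D(K, S) = K²*S - 7 = S*K² - 7 = -7 + S*K²)
w(s) = -25/3 + s² + s*(-7 + 4*s) (w(s) = (s² + (-7 + s*(-1*(-2))²)*s) - 25/3 = (s² + (-7 + s*2²)*s) - 25/3 = (s² + (-7 + s*4)*s) - 25/3 = (s² + (-7 + 4*s)*s) - 25/3 = (s² + s*(-7 + 4*s)) - 25/3 = -25/3 + s² + s*(-7 + 4*s))
(w(53) + 1/(-1329)) - 2386 = ((-25/3 - 7*53 + 5*53²) + 1/(-1329)) - 2386 = ((-25/3 - 371 + 5*2809) - 1/1329) - 2386 = ((-25/3 - 371 + 14045) - 1/1329) - 2386 = (40997/3 - 1/1329) - 2386 = 6053890/443 - 2386 = 4996892/443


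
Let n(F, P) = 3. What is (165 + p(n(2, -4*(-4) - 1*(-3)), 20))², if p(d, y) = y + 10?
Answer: 38025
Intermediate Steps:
p(d, y) = 10 + y
(165 + p(n(2, -4*(-4) - 1*(-3)), 20))² = (165 + (10 + 20))² = (165 + 30)² = 195² = 38025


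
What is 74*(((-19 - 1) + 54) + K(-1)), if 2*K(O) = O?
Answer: 2479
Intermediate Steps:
K(O) = O/2
74*(((-19 - 1) + 54) + K(-1)) = 74*(((-19 - 1) + 54) + (½)*(-1)) = 74*((-20 + 54) - ½) = 74*(34 - ½) = 74*(67/2) = 2479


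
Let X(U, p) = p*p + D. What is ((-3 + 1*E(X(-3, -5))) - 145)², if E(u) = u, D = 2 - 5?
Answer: 15876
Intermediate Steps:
D = -3
X(U, p) = -3 + p² (X(U, p) = p*p - 3 = p² - 3 = -3 + p²)
((-3 + 1*E(X(-3, -5))) - 145)² = ((-3 + 1*(-3 + (-5)²)) - 145)² = ((-3 + 1*(-3 + 25)) - 145)² = ((-3 + 1*22) - 145)² = ((-3 + 22) - 145)² = (19 - 145)² = (-126)² = 15876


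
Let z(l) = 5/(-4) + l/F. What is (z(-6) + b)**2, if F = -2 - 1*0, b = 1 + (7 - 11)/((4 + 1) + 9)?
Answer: 4761/784 ≈ 6.0727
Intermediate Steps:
b = 5/7 (b = 1 - 4/(5 + 9) = 1 - 4/14 = 1 - 4*1/14 = 1 - 2/7 = 5/7 ≈ 0.71429)
F = -2 (F = -2 + 0 = -2)
z(l) = -5/4 - l/2 (z(l) = 5/(-4) + l/(-2) = 5*(-1/4) + l*(-1/2) = -5/4 - l/2)
(z(-6) + b)**2 = ((-5/4 - 1/2*(-6)) + 5/7)**2 = ((-5/4 + 3) + 5/7)**2 = (7/4 + 5/7)**2 = (69/28)**2 = 4761/784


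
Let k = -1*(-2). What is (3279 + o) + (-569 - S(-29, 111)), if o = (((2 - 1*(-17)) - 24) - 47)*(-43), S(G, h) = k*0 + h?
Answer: 4835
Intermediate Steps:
k = 2
S(G, h) = h (S(G, h) = 2*0 + h = 0 + h = h)
o = 2236 (o = (((2 + 17) - 24) - 47)*(-43) = ((19 - 24) - 47)*(-43) = (-5 - 47)*(-43) = -52*(-43) = 2236)
(3279 + o) + (-569 - S(-29, 111)) = (3279 + 2236) + (-569 - 1*111) = 5515 + (-569 - 111) = 5515 - 680 = 4835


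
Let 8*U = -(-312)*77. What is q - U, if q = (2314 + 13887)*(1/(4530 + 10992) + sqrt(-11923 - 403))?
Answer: -46596365/15522 + 16201*I*sqrt(12326) ≈ -3002.0 + 1.7987e+6*I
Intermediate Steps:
U = 3003 (U = (-(-312)*77)/8 = (-6*(-4004))/8 = (1/8)*24024 = 3003)
q = 16201/15522 + 16201*I*sqrt(12326) (q = 16201*(1/15522 + sqrt(-12326)) = 16201*(1/15522 + I*sqrt(12326)) = 16201/15522 + 16201*I*sqrt(12326) ≈ 1.0437 + 1.7987e+6*I)
q - U = (16201/15522 + 16201*I*sqrt(12326)) - 1*3003 = (16201/15522 + 16201*I*sqrt(12326)) - 3003 = -46596365/15522 + 16201*I*sqrt(12326)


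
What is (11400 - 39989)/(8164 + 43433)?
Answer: -28589/51597 ≈ -0.55408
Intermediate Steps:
(11400 - 39989)/(8164 + 43433) = -28589/51597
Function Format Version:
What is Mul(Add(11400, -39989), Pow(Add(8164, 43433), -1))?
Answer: Rational(-28589, 51597) ≈ -0.55408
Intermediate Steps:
Mul(Add(11400, -39989), Pow(Add(8164, 43433), -1)) = Mul(-28589, Pow(51597, -1)) = Mul(-28589, Rational(1, 51597)) = Rational(-28589, 51597)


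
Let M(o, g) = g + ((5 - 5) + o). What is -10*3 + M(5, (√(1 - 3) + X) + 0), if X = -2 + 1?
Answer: -26 + I*√2 ≈ -26.0 + 1.4142*I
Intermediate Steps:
X = -1
M(o, g) = g + o (M(o, g) = g + (0 + o) = g + o)
-10*3 + M(5, (√(1 - 3) + X) + 0) = -10*3 + (((√(1 - 3) - 1) + 0) + 5) = -30 + (((√(-2) - 1) + 0) + 5) = -30 + (((I*√2 - 1) + 0) + 5) = -30 + (((-1 + I*√2) + 0) + 5) = -30 + ((-1 + I*√2) + 5) = -30 + (4 + I*√2) = -26 + I*√2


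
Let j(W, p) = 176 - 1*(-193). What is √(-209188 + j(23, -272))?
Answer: I*√208819 ≈ 456.97*I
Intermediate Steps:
j(W, p) = 369 (j(W, p) = 176 + 193 = 369)
√(-209188 + j(23, -272)) = √(-209188 + 369) = √(-208819) = I*√208819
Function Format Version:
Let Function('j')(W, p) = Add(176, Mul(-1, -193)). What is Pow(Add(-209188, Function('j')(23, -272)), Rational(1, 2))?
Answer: Mul(I, Pow(208819, Rational(1, 2))) ≈ Mul(456.97, I)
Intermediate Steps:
Function('j')(W, p) = 369 (Function('j')(W, p) = Add(176, 193) = 369)
Pow(Add(-209188, Function('j')(23, -272)), Rational(1, 2)) = Pow(Add(-209188, 369), Rational(1, 2)) = Pow(-208819, Rational(1, 2)) = Mul(I, Pow(208819, Rational(1, 2)))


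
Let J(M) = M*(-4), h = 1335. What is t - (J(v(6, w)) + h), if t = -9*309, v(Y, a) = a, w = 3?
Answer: -4104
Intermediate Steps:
t = -2781
J(M) = -4*M
t - (J(v(6, w)) + h) = -2781 - (-4*3 + 1335) = -2781 - (-12 + 1335) = -2781 - 1*1323 = -2781 - 1323 = -4104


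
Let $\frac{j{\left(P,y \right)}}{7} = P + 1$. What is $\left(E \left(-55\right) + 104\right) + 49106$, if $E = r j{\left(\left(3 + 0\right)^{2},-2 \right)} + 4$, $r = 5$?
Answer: $29740$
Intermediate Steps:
$j{\left(P,y \right)} = 7 + 7 P$ ($j{\left(P,y \right)} = 7 \left(P + 1\right) = 7 \left(1 + P\right) = 7 + 7 P$)
$E = 354$ ($E = 5 \left(7 + 7 \left(3 + 0\right)^{2}\right) + 4 = 5 \left(7 + 7 \cdot 3^{2}\right) + 4 = 5 \left(7 + 7 \cdot 9\right) + 4 = 5 \left(7 + 63\right) + 4 = 5 \cdot 70 + 4 = 350 + 4 = 354$)
$\left(E \left(-55\right) + 104\right) + 49106 = \left(354 \left(-55\right) + 104\right) + 49106 = \left(-19470 + 104\right) + 49106 = -19366 + 49106 = 29740$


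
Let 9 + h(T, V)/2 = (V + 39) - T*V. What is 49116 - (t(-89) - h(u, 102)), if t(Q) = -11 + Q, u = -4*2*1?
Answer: 51112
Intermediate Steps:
u = -8 (u = -8*1 = -8)
h(T, V) = 60 + 2*V - 2*T*V (h(T, V) = -18 + 2*((V + 39) - T*V) = -18 + 2*((39 + V) - T*V) = -18 + 2*(39 + V - T*V) = -18 + (78 + 2*V - 2*T*V) = 60 + 2*V - 2*T*V)
49116 - (t(-89) - h(u, 102)) = 49116 - ((-11 - 89) - (60 + 2*102 - 2*(-8)*102)) = 49116 - (-100 - (60 + 204 + 1632)) = 49116 - (-100 - 1*1896) = 49116 - (-100 - 1896) = 49116 - 1*(-1996) = 49116 + 1996 = 51112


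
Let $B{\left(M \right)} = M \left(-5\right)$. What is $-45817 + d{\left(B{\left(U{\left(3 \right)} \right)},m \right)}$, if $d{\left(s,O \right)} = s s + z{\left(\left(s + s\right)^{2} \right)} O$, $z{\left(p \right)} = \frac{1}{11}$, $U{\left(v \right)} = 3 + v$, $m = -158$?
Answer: $- \frac{494245}{11} \approx -44931.0$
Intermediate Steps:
$z{\left(p \right)} = \frac{1}{11}$
$B{\left(M \right)} = - 5 M$
$d{\left(s,O \right)} = s^{2} + \frac{O}{11}$ ($d{\left(s,O \right)} = s s + \frac{O}{11} = s^{2} + \frac{O}{11}$)
$-45817 + d{\left(B{\left(U{\left(3 \right)} \right)},m \right)} = -45817 + \left(\left(- 5 \left(3 + 3\right)\right)^{2} + \frac{1}{11} \left(-158\right)\right) = -45817 - \left(\frac{158}{11} - \left(\left(-5\right) 6\right)^{2}\right) = -45817 - \left(\frac{158}{11} - \left(-30\right)^{2}\right) = -45817 + \left(900 - \frac{158}{11}\right) = -45817 + \frac{9742}{11} = - \frac{494245}{11}$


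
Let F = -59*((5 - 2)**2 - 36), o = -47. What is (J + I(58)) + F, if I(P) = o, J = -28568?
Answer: -27022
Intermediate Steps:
I(P) = -47
F = 1593 (F = -59*(3**2 - 36) = -59*(9 - 36) = -59*(-27) = 1593)
(J + I(58)) + F = (-28568 - 47) + 1593 = -28615 + 1593 = -27022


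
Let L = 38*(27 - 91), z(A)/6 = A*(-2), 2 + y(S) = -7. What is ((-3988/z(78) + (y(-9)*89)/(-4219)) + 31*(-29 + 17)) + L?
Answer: -2763844007/987246 ≈ -2799.6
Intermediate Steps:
y(S) = -9 (y(S) = -2 - 7 = -9)
z(A) = -12*A (z(A) = 6*(A*(-2)) = 6*(-2*A) = -12*A)
L = -2432 (L = 38*(-64) = -2432)
((-3988/z(78) + (y(-9)*89)/(-4219)) + 31*(-29 + 17)) + L = ((-3988/((-12*78)) - 9*89/(-4219)) + 31*(-29 + 17)) - 2432 = ((-3988/(-936) - 801*(-1/4219)) + 31*(-12)) - 2432 = ((-3988*(-1/936) + 801/4219) - 372) - 2432 = ((997/234 + 801/4219) - 372) - 2432 = (4393777/987246 - 372) - 2432 = -362861735/987246 - 2432 = -2763844007/987246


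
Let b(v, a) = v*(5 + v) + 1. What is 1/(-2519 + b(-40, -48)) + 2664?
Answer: 2978351/1118 ≈ 2664.0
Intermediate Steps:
b(v, a) = 1 + v*(5 + v)
1/(-2519 + b(-40, -48)) + 2664 = 1/(-2519 + (1 + (-40)² + 5*(-40))) + 2664 = 1/(-2519 + (1 + 1600 - 200)) + 2664 = 1/(-2519 + 1401) + 2664 = 1/(-1118) + 2664 = -1/1118 + 2664 = 2978351/1118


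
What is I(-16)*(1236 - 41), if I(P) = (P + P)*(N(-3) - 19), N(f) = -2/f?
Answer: 2103200/3 ≈ 7.0107e+5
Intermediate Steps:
I(P) = -110*P/3 (I(P) = (P + P)*(-2/(-3) - 19) = (2*P)*(-2*(-⅓) - 19) = (2*P)*(⅔ - 19) = (2*P)*(-55/3) = -110*P/3)
I(-16)*(1236 - 41) = (-110/3*(-16))*(1236 - 41) = (1760/3)*1195 = 2103200/3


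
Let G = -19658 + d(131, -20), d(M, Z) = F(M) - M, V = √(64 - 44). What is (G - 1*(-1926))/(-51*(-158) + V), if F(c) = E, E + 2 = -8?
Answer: -72010317/32465672 + 17873*√5/32465672 ≈ -2.2168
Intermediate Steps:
E = -10 (E = -2 - 8 = -10)
F(c) = -10
V = 2*√5 (V = √20 = 2*√5 ≈ 4.4721)
d(M, Z) = -10 - M
G = -19799 (G = -19658 + (-10 - 1*131) = -19658 + (-10 - 131) = -19658 - 141 = -19799)
(G - 1*(-1926))/(-51*(-158) + V) = (-19799 - 1*(-1926))/(-51*(-158) + 2*√5) = (-19799 + 1926)/(8058 + 2*√5) = -17873/(8058 + 2*√5)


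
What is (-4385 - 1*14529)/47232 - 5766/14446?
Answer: -4399769/5502528 ≈ -0.79959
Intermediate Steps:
(-4385 - 1*14529)/47232 - 5766/14446 = (-4385 - 14529)*(1/47232) - 5766*1/14446 = -18914*1/47232 - 93/233 = -9457/23616 - 93/233 = -4399769/5502528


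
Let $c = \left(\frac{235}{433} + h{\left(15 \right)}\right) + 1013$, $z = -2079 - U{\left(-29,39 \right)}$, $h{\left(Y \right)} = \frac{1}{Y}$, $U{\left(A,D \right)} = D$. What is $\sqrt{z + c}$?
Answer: $\frac{i \sqrt{46588745415}}{6495} \approx 33.232 i$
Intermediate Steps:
$z = -2118$ ($z = -2079 - 39 = -2118$)
$c = \frac{6583393}{6495}$ ($c = \left(\frac{235}{433} + \frac{1}{15}\right) + 1013 = \frac{3958}{6495} + 1013 = \frac{6583393}{6495} \approx 1013.6$)
$\sqrt{z + c} = \sqrt{-2118 + \frac{6583393}{6495}} = \sqrt{- \frac{7173017}{6495}} = \frac{i \sqrt{46588745415}}{6495}$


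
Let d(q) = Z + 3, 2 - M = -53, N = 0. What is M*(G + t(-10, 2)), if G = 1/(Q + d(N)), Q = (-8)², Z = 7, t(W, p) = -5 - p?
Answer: -28435/74 ≈ -384.26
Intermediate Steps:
M = 55 (M = 2 - 1*(-53) = 2 + 53 = 55)
d(q) = 10 (d(q) = 7 + 3 = 10)
Q = 64
G = 1/74 (G = 1/(64 + 10) = 1/74 ≈ 0.013514)
M*(G + t(-10, 2)) = 55*(1/74 + (-5 - 1*2)) = 55*(1/74 + (-5 - 2)) = 55*(1/74 - 7) = 55*(-517/74) = -28435/74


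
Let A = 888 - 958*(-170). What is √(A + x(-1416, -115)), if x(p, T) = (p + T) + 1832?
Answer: √164049 ≈ 405.03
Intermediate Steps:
x(p, T) = 1832 + T + p (x(p, T) = (T + p) + 1832 = 1832 + T + p)
A = 163748 (A = 888 + 162860 = 163748)
√(A + x(-1416, -115)) = √(163748 + (1832 - 115 - 1416)) = √(163748 + 301) = √164049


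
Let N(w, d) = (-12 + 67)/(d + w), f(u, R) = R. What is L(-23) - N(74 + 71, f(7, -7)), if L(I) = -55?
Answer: -7645/138 ≈ -55.399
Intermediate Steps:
N(w, d) = 55/(d + w)
L(-23) - N(74 + 71, f(7, -7)) = -55 - 55/(-7 + (74 + 71)) = -55 - 55/(-7 + 145) = -55 - 55/138 = -7645/138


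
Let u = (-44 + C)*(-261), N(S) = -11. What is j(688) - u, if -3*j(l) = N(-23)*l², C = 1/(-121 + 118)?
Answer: 5172071/3 ≈ 1.7240e+6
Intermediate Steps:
C = -⅓ (C = 1/(-3) = -⅓ ≈ -0.33333)
j(l) = 11*l²/3 (j(l) = -(-11)*l²/3 = 11*l²/3)
u = 11571 (u = (-44 - ⅓)*(-261) = -133/3*(-261) = 11571)
j(688) - u = (11/3)*688² - 1*11571 = (11/3)*473344 - 11571 = 5206784/3 - 11571 = 5172071/3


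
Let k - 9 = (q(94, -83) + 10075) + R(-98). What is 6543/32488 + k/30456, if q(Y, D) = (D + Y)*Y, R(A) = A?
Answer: 69661421/123681816 ≈ 0.56323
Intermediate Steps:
q(Y, D) = Y*(D + Y)
k = 11020 (k = 9 + ((94*(-83 + 94) + 10075) - 98) = 9 + ((94*11 + 10075) - 98) = 9 + ((1034 + 10075) - 98) = 9 + (11109 - 98) = 9 + 11011 = 11020)
6543/32488 + k/30456 = 6543/32488 + 11020/30456 = 6543*(1/32488) + 11020*(1/30456) = 6543/32488 + 2755/7614 = 69661421/123681816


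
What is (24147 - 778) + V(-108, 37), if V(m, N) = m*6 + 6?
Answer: 22727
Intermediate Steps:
V(m, N) = 6 + 6*m (V(m, N) = 6*m + 6 = 6 + 6*m)
(24147 - 778) + V(-108, 37) = (24147 - 778) + (6 + 6*(-108)) = 23369 + (6 - 648) = 23369 - 642 = 22727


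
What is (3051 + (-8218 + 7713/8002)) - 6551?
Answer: -93759723/8002 ≈ -11717.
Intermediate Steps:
(3051 + (-8218 + 7713/8002)) - 6551 = (3051 - 65752723/8002) - 6551 = -41338621/8002 - 6551 = -93759723/8002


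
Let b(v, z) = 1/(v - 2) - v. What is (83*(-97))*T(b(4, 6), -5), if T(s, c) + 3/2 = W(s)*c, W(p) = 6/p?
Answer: -797049/14 ≈ -56932.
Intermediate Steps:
b(v, z) = 1/(-2 + v) - v
T(s, c) = -3/2 + 6*c/s (T(s, c) = -3/2 + (6/s)*c = -3/2 + 6*c/s)
(83*(-97))*T(b(4, 6), -5) = (83*(-97))*(-3/2 + 6*(-5)/((1 - 1*4² + 2*4)/(-2 + 4))) = -8051*(-3/2 + 6*(-5)/((1 - 1*16 + 8)/2)) = -8051*(-3/2 + 6*(-5)/((1 - 16 + 8)/2)) = -8051*(-3/2 + 6*(-5)/((½)*(-7))) = -8051*(-3/2 + 6*(-5)/(-7/2)) = -8051*(-3/2 + 6*(-5)*(-2/7)) = -8051*(-3/2 + 60/7) = -8051*99/14 = -797049/14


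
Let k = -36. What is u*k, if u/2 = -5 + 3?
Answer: 144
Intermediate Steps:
u = -4 (u = 2*(-5 + 3) = 2*(-2) = -4)
u*k = -4*(-36) = 144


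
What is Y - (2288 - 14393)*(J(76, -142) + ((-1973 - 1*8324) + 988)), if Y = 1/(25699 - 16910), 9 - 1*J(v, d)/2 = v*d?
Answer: 1307862657586/8789 ≈ 1.4881e+8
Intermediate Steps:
J(v, d) = 18 - 2*d*v (J(v, d) = 18 - 2*v*d = 18 - 2*d*v)
Y = 1/8789 ≈ 0.00011378
Y - (2288 - 14393)*(J(76, -142) + ((-1973 - 1*8324) + 988)) = 1/8789 - (2288 - 14393)*((18 - 2*(-142)*76) + ((-1973 - 1*8324) + 988)) = 1/8789 - (-12105)*((18 + 21584) + ((-1973 - 8324) + 988)) = 1/8789 - (-12105)*(21602 + (-10297 + 988)) = 1/8789 - (-12105)*(21602 - 9309) = 1/8789 - (-12105)*12293 = 1/8789 - 1*(-148806765) = 1/8789 + 148806765 = 1307862657586/8789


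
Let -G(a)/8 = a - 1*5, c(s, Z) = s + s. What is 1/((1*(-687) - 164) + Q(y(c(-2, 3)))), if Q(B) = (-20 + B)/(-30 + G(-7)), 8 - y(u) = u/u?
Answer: -66/56179 ≈ -0.0011748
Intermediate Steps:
c(s, Z) = 2*s
G(a) = 40 - 8*a (G(a) = -8*(a - 1*5) = -8*(a - 5) = -8*(-5 + a) = 40 - 8*a)
y(u) = 7 (y(u) = 8 - u/u = 8 - 1*1 = 8 - 1 = 7)
Q(B) = -10/33 + B/66 (Q(B) = (-20 + B)/(-30 + (40 - 8*(-7))) = (-20 + B)/(-30 + (40 + 56)) = (-20 + B)/(-30 + 96) = (-20 + B)/66 = (-20 + B)*(1/66) = -10/33 + B/66)
1/((1*(-687) - 164) + Q(y(c(-2, 3)))) = 1/((1*(-687) - 164) + (-10/33 + (1/66)*7)) = 1/((-687 - 164) + (-10/33 + 7/66)) = 1/(-851 - 13/66) = 1/(-56179/66) = -66/56179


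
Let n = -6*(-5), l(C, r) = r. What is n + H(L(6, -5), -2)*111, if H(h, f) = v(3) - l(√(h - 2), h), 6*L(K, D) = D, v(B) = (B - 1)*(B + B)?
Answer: 2909/2 ≈ 1454.5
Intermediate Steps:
v(B) = 2*B*(-1 + B) (v(B) = (-1 + B)*(2*B) = 2*B*(-1 + B))
L(K, D) = D/6
n = 30
H(h, f) = 12 - h (H(h, f) = 2*3*(-1 + 3) - h = 2*3*2 - h = 12 - h)
n + H(L(6, -5), -2)*111 = 30 + (12 - (-5)/6)*111 = 30 + (12 - 1*(-⅚))*111 = 30 + (12 + ⅚)*111 = 30 + (77/6)*111 = 30 + 2849/2 = 2909/2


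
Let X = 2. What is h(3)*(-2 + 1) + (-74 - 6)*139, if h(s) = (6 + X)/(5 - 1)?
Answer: -11122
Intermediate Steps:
h(s) = 2 (h(s) = (6 + 2)/(5 - 1) = 8/4 = 8*(1/4) = 2)
h(3)*(-2 + 1) + (-74 - 6)*139 = 2*(-2 + 1) + (-74 - 6)*139 = 2*(-1) - 80*139 = -2 - 11120 = -11122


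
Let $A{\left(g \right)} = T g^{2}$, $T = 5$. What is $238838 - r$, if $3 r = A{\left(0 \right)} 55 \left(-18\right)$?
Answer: $238838$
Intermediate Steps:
$A{\left(g \right)} = 5 g^{2}$
$r = 0$ ($r = \frac{5 \cdot 0^{2} \cdot 55 \left(-18\right)}{3} = \frac{5 \cdot 0 \left(-990\right)}{3} = \frac{0 \left(-990\right)}{3} = \frac{1}{3} \cdot 0 = 0$)
$238838 - r = 238838 - 0 = 238838 + 0 = 238838$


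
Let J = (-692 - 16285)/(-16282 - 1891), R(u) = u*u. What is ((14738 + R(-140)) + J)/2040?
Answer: 208013817/12357640 ≈ 16.833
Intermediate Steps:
R(u) = u**2
J = 16977/18173 (J = -16977/(-18173) = -16977*(-1/18173) = 16977/18173 ≈ 0.93419)
((14738 + R(-140)) + J)/2040 = ((14738 + (-140)**2) + 16977/18173)/2040 = ((14738 + 19600) + 16977/18173)*(1/2040) = (34338 + 16977/18173)*(1/2040) = (624041451/18173)*(1/2040) = 208013817/12357640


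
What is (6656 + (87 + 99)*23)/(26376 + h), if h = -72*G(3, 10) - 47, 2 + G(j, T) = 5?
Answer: 10934/26113 ≈ 0.41872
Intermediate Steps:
G(j, T) = 3 (G(j, T) = -2 + 5 = 3)
h = -263 (h = -72*3 - 47 = -216 - 47 = -263)
(6656 + (87 + 99)*23)/(26376 + h) = (6656 + (87 + 99)*23)/(26376 - 263) = (6656 + 186*23)/26113 = (6656 + 4278)*(1/26113) = 10934*(1/26113) = 10934/26113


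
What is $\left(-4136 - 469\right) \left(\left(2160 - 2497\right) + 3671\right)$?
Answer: $-15353070$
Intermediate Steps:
$\left(-4136 - 469\right) \left(\left(2160 - 2497\right) + 3671\right) = - 4605 \left(-337 + 3671\right) = \left(-4605\right) 3334 = -15353070$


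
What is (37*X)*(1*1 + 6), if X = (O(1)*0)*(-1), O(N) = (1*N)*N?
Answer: 0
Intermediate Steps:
O(N) = N² (O(N) = N*N = N²)
X = 0 (X = (1²*0)*(-1) = (1*0)*(-1) = 0*(-1) = 0)
(37*X)*(1*1 + 6) = (37*0)*(1*1 + 6) = 0*(1 + 6) = 0*7 = 0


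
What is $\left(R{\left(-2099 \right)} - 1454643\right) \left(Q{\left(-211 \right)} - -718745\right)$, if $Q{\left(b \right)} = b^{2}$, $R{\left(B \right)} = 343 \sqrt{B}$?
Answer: $-1110279544038 + 261800238 i \sqrt{2099} \approx -1.1103 \cdot 10^{12} + 1.1994 \cdot 10^{10} i$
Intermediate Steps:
$\left(R{\left(-2099 \right)} - 1454643\right) \left(Q{\left(-211 \right)} - -718745\right) = \left(343 \sqrt{-2099} - 1454643\right) \left(\left(-211\right)^{2} - -718745\right) = \left(343 i \sqrt{2099} - 1454643\right) \left(44521 + 718745\right) = \left(343 i \sqrt{2099} - 1454643\right) 763266 = \left(-1454643 + 343 i \sqrt{2099}\right) 763266 = -1110279544038 + 261800238 i \sqrt{2099}$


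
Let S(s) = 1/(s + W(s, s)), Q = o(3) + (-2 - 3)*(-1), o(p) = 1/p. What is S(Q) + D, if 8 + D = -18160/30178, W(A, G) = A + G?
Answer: -2061583/241424 ≈ -8.5393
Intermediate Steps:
o(p) = 1/p
Q = 16/3 (Q = 1/3 + (-2 - 3)*(-1) = ⅓ - 5*(-1) = ⅓ + 5 = 16/3 ≈ 5.3333)
D = -129792/15089 (D = -8 - 18160/30178 = -8 - 18160*1/30178 = -8 - 9080/15089 = -129792/15089 ≈ -8.6018)
S(s) = 1/(3*s) (S(s) = 1/(s + (s + s)) = 1/(s + 2*s) = 1/(3*s))
S(Q) + D = 1/(3*(16/3)) - 129792/15089 = (⅓)*(3/16) - 129792/15089 = 1/16 - 129792/15089 = -2061583/241424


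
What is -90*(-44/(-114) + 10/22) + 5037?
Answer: 1036923/209 ≈ 4961.4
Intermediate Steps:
-90*(-44/(-114) + 10/22) + 5037 = -90*(-44*(-1/114) + 10*(1/22)) + 5037 = -90*(22/57 + 5/11) + 5037 = -90*527/627 + 5037 = -15810/209 + 5037 = 1036923/209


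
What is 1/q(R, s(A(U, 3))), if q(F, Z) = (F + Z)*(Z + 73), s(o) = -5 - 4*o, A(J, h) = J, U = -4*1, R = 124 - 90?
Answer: 1/3780 ≈ 0.00026455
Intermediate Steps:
R = 34
U = -4
q(F, Z) = (73 + Z)*(F + Z) (q(F, Z) = (F + Z)*(73 + Z) = (73 + Z)*(F + Z))
1/q(R, s(A(U, 3))) = 1/((-5 - 4*(-4))² + 73*34 + 73*(-5 - 4*(-4)) + 34*(-5 - 4*(-4))) = 1/((-5 + 16)² + 2482 + 73*(-5 + 16) + 34*(-5 + 16)) = 1/(11² + 2482 + 73*11 + 34*11) = 1/(121 + 2482 + 803 + 374) = 1/3780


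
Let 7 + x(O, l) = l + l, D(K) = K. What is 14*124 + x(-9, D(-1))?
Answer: 1727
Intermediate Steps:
x(O, l) = -7 + 2*l (x(O, l) = -7 + (l + l) = -7 + 2*l)
14*124 + x(-9, D(-1)) = 14*124 + (-7 + 2*(-1)) = 1736 + (-7 - 2) = 1736 - 9 = 1727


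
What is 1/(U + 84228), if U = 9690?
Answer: 1/93918 ≈ 1.0648e-5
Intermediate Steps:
1/(U + 84228) = 1/(9690 + 84228) = 1/93918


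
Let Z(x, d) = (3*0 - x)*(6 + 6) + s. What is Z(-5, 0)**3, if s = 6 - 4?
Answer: 238328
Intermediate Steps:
s = 2
Z(x, d) = 2 - 12*x (Z(x, d) = (3*0 - x)*(6 + 6) + 2 = (0 - x)*12 + 2 = -x*12 + 2 = -12*x + 2 = 2 - 12*x)
Z(-5, 0)**3 = (2 - 12*(-5))**3 = (2 + 60)**3 = 62**3 = 238328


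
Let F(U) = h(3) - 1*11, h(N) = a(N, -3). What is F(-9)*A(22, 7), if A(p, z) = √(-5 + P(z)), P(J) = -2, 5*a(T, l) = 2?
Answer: -53*I*√7/5 ≈ -28.045*I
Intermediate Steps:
a(T, l) = ⅖ (a(T, l) = (⅕)*2 = ⅖)
h(N) = ⅖
F(U) = -53/5 (F(U) = ⅖ - 1*11 = ⅖ - 11 = -53/5)
A(p, z) = I*√7 (A(p, z) = √(-5 - 2) = √(-7) = I*√7)
F(-9)*A(22, 7) = -53*I*√7/5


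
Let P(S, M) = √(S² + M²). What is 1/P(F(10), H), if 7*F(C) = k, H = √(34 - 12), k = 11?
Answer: 7*√1199/1199 ≈ 0.20216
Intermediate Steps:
H = √22 ≈ 4.6904
F(C) = 11/7 (F(C) = (⅐)*11 = 11/7)
P(S, M) = √(M² + S²)
1/P(F(10), H) = 1/(√((√22)² + (11/7)²)) = 1/(√(22 + 121/49)) = 1/(√(1199/49)) = 1/(√1199/7) = 7*√1199/1199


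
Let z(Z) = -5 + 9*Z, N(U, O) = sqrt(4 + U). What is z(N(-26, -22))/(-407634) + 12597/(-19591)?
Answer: -394989811/614304438 - 3*I*sqrt(22)/135878 ≈ -0.64299 - 0.00010356*I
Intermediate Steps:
z(N(-26, -22))/(-407634) + 12597/(-19591) = (-5 + 9*sqrt(4 - 26))/(-407634) + 12597/(-19591) = (-5 + 9*sqrt(-22))*(-1/407634) + 12597*(-1/19591) = (-5 + 9*(I*sqrt(22)))*(-1/407634) - 969/1507 = (-5 + 9*I*sqrt(22))*(-1/407634) - 969/1507 = (5/407634 - 3*I*sqrt(22)/135878) - 969/1507 = -394989811/614304438 - 3*I*sqrt(22)/135878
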